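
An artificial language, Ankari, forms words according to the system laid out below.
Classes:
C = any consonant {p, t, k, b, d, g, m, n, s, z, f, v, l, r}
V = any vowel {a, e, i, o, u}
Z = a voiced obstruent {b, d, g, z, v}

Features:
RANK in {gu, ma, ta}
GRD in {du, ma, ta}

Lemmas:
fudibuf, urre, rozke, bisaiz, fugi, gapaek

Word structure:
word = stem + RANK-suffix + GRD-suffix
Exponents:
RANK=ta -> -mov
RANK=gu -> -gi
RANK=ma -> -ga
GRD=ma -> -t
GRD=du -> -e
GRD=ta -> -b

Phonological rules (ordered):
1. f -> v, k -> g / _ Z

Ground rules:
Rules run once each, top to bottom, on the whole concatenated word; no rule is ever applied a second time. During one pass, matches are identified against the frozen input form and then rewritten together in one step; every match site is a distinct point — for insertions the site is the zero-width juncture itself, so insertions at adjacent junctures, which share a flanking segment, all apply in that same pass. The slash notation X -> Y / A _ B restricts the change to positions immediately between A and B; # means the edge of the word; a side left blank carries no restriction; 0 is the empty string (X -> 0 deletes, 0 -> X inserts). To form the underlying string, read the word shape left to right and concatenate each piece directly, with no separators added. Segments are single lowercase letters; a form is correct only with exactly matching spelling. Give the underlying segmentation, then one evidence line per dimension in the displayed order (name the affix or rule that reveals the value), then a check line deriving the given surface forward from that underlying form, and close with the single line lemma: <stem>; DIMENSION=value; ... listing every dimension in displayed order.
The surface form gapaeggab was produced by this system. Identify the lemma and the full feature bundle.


underlying: gapaek-ga-b
RANK=ma - signalled by the affix -ga
GRD=ta - signalled by the affix -b
check: gapaekgab -> gapaeggab
lemma: gapaek; RANK=ma; GRD=ta


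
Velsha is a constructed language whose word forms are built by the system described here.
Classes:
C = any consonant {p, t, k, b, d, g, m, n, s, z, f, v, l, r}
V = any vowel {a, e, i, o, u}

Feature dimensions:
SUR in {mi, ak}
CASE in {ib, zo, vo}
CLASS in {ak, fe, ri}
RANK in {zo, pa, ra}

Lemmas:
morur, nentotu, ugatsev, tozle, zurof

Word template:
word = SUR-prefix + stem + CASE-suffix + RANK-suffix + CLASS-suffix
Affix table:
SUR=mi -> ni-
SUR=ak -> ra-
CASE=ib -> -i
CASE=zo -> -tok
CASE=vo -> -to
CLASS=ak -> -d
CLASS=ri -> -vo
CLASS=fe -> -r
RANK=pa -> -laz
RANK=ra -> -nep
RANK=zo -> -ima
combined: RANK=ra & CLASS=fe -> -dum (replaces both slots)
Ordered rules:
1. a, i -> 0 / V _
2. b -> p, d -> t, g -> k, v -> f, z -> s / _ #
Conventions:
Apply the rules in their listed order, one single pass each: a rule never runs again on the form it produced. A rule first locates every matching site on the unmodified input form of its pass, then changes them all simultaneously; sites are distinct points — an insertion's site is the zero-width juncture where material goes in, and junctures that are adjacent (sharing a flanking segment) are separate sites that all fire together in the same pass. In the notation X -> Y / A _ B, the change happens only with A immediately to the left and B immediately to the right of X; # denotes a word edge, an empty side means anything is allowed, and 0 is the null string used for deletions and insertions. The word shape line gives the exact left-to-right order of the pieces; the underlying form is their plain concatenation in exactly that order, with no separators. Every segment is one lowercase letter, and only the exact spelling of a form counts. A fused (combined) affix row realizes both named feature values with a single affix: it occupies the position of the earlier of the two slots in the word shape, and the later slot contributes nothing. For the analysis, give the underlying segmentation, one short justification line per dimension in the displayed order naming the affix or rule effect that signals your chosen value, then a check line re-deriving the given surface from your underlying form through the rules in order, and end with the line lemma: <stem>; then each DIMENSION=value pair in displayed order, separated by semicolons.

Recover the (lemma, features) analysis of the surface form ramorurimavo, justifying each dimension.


underlying: ra-morur-i-ima-vo
SUR=ak - signalled by the affix ra-
CASE=ib - signalled by the affix -i
CLASS=ri - signalled by the affix -vo
RANK=zo - signalled by the affix -ima
check: ramoruriimavo -> ramorurimavo -> ramorurimavo
lemma: morur; SUR=ak; CASE=ib; CLASS=ri; RANK=zo


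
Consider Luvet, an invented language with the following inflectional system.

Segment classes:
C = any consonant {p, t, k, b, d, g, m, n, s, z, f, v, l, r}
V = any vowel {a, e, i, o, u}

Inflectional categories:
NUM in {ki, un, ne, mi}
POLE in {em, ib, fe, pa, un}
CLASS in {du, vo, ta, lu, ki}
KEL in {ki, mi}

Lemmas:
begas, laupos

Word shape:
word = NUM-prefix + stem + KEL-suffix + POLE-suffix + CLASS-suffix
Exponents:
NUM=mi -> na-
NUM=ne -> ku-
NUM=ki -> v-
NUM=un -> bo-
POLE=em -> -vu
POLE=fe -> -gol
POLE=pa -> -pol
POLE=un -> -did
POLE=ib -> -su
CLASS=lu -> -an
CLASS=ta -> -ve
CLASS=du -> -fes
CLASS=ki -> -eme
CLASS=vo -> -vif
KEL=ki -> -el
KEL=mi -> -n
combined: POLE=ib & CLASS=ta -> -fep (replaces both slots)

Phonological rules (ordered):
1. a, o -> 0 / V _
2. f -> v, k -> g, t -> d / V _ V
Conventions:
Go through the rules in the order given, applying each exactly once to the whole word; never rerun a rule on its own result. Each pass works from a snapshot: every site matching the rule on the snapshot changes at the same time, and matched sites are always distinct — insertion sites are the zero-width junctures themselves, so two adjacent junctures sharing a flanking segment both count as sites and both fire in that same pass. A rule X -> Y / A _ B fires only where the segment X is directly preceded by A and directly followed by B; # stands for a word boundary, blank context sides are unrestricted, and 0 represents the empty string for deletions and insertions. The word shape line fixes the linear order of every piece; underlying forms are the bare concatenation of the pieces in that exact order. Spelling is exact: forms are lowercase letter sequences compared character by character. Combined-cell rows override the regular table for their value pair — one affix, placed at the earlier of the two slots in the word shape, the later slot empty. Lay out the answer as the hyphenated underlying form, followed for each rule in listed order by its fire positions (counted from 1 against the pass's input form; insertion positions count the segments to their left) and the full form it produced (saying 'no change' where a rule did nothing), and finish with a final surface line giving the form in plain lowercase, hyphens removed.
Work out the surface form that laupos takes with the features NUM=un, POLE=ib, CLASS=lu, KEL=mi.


underlying: bo-laupos-n-su-an
1. a, o -> 0 / V _: fires at position(s) 12: bolauposnsun
2. f -> v, k -> g, t -> d / V _ V: no change
surface: bolauposnsun


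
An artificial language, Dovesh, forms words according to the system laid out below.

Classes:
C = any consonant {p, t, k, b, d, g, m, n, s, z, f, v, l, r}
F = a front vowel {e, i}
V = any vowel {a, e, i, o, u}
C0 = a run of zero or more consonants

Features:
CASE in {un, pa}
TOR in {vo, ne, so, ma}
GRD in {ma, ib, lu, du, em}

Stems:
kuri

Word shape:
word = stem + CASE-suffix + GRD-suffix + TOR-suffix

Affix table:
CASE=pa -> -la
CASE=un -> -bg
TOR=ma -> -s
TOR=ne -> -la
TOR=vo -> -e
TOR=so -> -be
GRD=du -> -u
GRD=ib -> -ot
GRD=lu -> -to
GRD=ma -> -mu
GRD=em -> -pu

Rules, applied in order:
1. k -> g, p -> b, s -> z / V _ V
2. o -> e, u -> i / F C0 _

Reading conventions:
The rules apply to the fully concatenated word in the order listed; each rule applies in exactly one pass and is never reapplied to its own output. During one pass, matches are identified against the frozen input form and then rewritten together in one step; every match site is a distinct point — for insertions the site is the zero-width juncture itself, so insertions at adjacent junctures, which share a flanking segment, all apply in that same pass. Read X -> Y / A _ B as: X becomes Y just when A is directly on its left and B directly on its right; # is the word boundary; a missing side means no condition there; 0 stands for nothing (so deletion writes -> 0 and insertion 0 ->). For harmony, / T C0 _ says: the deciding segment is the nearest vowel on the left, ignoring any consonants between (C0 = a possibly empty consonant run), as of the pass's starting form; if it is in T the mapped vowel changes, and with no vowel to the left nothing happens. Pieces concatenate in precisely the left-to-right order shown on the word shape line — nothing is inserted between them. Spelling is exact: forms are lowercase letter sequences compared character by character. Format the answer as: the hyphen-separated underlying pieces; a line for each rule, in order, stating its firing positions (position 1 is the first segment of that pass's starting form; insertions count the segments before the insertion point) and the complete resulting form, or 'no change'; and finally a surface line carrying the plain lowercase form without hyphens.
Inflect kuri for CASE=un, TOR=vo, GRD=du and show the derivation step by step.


underlying: kuri-bg-u-e
1. k -> g, p -> b, s -> z / V _ V: no change
2. o -> e, u -> i / F C0 _: fires at position(s) 7: kuribgie
surface: kuribgie


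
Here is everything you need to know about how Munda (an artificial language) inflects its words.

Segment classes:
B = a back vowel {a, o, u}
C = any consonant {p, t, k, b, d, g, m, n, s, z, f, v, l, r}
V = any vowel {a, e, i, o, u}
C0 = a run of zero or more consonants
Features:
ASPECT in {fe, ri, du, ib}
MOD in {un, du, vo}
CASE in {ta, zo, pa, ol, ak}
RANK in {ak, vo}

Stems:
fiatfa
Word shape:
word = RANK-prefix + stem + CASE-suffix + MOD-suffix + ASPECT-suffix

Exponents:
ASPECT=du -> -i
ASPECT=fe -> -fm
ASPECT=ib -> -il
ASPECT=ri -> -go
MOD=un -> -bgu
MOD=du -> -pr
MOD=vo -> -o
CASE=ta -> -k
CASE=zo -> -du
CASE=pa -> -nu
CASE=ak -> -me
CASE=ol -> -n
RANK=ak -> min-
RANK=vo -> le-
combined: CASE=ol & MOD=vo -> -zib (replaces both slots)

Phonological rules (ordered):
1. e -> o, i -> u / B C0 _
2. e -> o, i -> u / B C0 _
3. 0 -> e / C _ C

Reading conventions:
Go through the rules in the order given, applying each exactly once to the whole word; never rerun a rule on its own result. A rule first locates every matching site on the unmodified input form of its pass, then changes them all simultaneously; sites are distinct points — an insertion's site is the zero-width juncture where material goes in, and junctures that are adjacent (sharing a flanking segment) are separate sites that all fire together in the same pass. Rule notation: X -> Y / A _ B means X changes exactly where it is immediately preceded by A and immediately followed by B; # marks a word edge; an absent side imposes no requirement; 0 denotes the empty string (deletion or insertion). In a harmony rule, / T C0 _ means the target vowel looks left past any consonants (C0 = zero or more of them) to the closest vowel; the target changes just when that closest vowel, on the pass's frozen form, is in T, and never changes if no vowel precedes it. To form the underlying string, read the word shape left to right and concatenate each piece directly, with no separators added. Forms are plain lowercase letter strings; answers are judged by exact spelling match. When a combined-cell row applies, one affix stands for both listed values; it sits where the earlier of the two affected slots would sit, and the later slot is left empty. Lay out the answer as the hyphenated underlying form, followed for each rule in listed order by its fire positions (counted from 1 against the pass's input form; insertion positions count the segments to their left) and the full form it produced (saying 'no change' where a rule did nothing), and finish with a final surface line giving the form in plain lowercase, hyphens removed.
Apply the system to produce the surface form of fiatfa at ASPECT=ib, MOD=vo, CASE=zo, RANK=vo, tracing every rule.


underlying: le-fiatfa-du-o-il
1. e -> o, i -> u / B C0 _: fires at position(s) 12: lefiatfaduoul
2. e -> o, i -> u / B C0 _: no change
3. 0 -> e / C _ C: inserts after position(s) 6: lefiatefaduoul
surface: lefiatefaduoul


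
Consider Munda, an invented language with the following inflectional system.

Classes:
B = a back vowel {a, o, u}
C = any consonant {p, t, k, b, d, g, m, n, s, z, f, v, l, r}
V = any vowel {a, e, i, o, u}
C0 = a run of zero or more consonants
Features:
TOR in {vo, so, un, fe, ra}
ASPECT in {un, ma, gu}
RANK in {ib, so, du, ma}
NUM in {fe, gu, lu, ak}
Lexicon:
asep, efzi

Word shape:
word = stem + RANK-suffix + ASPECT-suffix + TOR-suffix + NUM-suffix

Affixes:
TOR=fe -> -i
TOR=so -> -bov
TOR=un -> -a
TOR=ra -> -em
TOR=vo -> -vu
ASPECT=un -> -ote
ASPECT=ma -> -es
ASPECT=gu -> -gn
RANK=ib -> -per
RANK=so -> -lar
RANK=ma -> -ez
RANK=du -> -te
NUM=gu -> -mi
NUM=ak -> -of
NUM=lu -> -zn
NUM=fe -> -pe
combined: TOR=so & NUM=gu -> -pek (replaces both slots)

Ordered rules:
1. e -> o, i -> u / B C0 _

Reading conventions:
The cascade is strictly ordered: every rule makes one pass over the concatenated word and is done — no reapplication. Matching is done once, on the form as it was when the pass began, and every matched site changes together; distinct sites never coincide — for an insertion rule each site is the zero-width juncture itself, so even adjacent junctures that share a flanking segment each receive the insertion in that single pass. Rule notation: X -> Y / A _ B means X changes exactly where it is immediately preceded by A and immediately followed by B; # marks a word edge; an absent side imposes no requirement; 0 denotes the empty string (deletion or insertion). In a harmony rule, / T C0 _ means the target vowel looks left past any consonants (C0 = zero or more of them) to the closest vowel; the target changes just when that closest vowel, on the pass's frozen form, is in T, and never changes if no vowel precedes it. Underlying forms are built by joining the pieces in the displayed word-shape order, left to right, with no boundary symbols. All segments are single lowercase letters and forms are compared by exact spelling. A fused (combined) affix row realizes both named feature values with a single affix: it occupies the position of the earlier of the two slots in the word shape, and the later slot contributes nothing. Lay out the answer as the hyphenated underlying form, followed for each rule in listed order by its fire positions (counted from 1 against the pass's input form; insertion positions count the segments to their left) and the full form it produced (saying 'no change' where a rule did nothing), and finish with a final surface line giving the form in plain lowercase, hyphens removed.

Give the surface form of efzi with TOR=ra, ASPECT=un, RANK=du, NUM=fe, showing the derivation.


underlying: efzi-te-ote-em-pe
1. e -> o, i -> u / B C0 _: fires at position(s) 9: efziteotoempe
surface: efziteotoempe


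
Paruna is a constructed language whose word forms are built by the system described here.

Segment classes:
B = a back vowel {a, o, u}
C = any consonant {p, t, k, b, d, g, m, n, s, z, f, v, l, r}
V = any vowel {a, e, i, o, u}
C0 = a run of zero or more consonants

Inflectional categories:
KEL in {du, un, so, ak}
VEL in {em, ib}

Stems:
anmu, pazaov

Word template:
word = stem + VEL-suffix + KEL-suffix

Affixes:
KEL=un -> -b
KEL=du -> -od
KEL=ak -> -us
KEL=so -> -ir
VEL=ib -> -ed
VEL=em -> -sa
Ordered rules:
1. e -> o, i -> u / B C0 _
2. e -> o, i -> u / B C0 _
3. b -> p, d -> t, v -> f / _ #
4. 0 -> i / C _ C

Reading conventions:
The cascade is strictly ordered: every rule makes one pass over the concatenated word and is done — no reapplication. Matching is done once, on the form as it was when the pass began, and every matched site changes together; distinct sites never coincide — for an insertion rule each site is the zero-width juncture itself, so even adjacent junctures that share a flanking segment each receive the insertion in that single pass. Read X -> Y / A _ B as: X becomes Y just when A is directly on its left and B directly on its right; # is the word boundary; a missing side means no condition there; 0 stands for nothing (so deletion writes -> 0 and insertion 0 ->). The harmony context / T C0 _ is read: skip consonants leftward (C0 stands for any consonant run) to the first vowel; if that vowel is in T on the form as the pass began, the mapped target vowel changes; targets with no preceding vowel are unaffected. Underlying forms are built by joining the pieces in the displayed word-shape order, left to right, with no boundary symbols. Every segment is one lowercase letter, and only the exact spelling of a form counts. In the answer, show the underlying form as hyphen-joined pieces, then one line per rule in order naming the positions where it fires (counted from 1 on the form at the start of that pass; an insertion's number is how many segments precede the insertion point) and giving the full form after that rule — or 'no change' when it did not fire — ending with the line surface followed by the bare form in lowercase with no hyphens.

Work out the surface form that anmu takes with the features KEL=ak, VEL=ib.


underlying: anmu-ed-us
1. e -> o, i -> u / B C0 _: fires at position(s) 5: anmuodus
2. e -> o, i -> u / B C0 _: no change
3. b -> p, d -> t, v -> f / _ #: no change
4. 0 -> i / C _ C: inserts after position(s) 2: animuodus
surface: animuodus


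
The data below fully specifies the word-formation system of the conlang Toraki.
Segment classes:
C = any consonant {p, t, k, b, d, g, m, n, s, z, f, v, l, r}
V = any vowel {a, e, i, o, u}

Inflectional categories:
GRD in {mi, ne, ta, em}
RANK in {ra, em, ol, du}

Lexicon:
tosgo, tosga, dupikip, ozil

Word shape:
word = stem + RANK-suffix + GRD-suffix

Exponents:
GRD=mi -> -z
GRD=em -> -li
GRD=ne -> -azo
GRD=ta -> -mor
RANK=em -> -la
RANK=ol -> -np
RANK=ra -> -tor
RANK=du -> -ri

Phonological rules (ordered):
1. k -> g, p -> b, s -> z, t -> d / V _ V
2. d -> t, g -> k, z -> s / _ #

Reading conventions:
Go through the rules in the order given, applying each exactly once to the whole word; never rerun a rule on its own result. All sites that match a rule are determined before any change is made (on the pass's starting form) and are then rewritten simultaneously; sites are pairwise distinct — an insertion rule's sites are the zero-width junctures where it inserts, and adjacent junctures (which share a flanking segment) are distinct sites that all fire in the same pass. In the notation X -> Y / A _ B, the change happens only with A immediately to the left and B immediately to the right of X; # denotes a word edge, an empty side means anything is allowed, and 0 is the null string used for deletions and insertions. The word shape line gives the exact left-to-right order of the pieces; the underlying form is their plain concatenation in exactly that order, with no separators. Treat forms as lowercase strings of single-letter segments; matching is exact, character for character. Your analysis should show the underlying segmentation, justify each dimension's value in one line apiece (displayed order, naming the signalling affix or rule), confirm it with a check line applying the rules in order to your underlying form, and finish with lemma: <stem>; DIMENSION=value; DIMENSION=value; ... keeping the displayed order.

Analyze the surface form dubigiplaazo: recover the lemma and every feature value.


underlying: dupikip-la-azo
GRD=ne - signalled by the affix -azo
RANK=em - signalled by the affix -la
check: dupikiplaazo -> dubigiplaazo -> dubigiplaazo
lemma: dupikip; GRD=ne; RANK=em


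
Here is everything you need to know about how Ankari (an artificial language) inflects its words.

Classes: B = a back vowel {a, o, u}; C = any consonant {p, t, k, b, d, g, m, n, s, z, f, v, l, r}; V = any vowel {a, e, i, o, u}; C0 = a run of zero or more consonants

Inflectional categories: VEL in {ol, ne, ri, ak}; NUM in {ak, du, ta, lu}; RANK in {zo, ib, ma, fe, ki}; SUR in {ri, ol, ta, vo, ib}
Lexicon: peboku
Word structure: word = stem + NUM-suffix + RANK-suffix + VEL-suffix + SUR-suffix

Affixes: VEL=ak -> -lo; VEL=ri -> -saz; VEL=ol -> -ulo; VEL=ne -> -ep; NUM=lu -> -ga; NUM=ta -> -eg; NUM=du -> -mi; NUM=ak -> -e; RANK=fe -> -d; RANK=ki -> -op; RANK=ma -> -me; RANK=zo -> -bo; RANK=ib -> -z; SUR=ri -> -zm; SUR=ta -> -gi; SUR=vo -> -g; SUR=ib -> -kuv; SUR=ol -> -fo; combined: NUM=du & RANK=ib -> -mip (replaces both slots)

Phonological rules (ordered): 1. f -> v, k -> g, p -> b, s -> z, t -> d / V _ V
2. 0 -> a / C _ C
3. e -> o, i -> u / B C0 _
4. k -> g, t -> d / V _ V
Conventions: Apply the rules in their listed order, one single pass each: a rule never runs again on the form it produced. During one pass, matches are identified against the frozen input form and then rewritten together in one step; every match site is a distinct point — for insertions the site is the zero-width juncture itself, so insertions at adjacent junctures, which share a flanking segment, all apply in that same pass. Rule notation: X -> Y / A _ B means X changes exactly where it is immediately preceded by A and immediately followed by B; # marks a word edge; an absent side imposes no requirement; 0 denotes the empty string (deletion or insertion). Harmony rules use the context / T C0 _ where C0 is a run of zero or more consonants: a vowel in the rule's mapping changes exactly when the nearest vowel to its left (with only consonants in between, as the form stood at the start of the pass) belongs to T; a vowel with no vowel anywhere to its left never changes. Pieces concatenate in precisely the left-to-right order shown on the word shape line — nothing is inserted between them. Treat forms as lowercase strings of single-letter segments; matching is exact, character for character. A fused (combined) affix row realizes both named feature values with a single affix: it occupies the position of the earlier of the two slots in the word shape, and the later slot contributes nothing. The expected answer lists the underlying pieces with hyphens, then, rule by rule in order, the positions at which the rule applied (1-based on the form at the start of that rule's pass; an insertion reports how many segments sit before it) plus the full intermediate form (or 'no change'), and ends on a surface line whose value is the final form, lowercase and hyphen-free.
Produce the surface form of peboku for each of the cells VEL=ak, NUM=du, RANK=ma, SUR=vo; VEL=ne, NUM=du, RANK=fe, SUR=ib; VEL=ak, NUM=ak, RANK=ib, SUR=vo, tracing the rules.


cell VEL=ak, NUM=du, RANK=ma, SUR=vo:
underlying: peboku-mi-me-lo-g
1. f -> v, k -> g, p -> b, s -> z, t -> d / V _ V: fires at position(s) 5: pebogumimelog
2. 0 -> a / C _ C: no change
3. e -> o, i -> u / B C0 _: fires at position(s) 8: pebogumumelog
4. k -> g, t -> d / V _ V: no change
surface: pebogumumelog

cell VEL=ne, NUM=du, RANK=fe, SUR=ib:
underlying: peboku-mi-d-ep-kuv
1. f -> v, k -> g, p -> b, s -> z, t -> d / V _ V: fires at position(s) 5: pebogumidepkuv
2. 0 -> a / C _ C: inserts after position(s) 11: pebogumidepakuv
3. e -> o, i -> u / B C0 _: fires at position(s) 8: pebogumudepakuv
4. k -> g, t -> d / V _ V: fires at position(s) 13: pebogumudepaguv
surface: pebogumudepaguv

cell VEL=ak, NUM=ak, RANK=ib, SUR=vo:
underlying: peboku-e-z-lo-g
1. f -> v, k -> g, p -> b, s -> z, t -> d / V _ V: fires at position(s) 5: peboguezlog
2. 0 -> a / C _ C: inserts after position(s) 8: peboguezalog
3. e -> o, i -> u / B C0 _: fires at position(s) 7: peboguozalog
4. k -> g, t -> d / V _ V: no change
surface: peboguozalog


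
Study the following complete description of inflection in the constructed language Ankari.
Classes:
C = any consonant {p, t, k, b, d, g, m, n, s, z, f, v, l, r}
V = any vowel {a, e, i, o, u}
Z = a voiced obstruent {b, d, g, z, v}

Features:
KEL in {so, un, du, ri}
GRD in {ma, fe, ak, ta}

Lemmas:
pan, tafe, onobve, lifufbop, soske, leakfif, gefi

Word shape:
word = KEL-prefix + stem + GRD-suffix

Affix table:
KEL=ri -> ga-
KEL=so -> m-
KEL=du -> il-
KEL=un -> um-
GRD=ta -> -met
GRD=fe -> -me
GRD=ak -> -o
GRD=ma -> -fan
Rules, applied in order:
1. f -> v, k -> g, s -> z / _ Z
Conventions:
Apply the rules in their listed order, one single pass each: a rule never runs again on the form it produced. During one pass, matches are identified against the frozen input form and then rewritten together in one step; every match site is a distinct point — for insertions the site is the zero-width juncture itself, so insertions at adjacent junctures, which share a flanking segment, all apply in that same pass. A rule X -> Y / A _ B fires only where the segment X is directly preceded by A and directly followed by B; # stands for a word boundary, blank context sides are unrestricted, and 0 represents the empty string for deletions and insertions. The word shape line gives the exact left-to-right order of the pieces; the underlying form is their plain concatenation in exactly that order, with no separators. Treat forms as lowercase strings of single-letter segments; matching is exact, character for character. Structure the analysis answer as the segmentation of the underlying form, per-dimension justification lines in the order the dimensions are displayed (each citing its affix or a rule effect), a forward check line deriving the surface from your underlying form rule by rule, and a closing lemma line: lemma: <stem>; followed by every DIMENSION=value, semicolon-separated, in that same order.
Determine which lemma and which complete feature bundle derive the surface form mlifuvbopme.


underlying: m-lifufbop-me
KEL=so - signalled by the affix m-
GRD=fe - signalled by the affix -me
check: mlifufbopme -> mlifuvbopme
lemma: lifufbop; KEL=so; GRD=fe


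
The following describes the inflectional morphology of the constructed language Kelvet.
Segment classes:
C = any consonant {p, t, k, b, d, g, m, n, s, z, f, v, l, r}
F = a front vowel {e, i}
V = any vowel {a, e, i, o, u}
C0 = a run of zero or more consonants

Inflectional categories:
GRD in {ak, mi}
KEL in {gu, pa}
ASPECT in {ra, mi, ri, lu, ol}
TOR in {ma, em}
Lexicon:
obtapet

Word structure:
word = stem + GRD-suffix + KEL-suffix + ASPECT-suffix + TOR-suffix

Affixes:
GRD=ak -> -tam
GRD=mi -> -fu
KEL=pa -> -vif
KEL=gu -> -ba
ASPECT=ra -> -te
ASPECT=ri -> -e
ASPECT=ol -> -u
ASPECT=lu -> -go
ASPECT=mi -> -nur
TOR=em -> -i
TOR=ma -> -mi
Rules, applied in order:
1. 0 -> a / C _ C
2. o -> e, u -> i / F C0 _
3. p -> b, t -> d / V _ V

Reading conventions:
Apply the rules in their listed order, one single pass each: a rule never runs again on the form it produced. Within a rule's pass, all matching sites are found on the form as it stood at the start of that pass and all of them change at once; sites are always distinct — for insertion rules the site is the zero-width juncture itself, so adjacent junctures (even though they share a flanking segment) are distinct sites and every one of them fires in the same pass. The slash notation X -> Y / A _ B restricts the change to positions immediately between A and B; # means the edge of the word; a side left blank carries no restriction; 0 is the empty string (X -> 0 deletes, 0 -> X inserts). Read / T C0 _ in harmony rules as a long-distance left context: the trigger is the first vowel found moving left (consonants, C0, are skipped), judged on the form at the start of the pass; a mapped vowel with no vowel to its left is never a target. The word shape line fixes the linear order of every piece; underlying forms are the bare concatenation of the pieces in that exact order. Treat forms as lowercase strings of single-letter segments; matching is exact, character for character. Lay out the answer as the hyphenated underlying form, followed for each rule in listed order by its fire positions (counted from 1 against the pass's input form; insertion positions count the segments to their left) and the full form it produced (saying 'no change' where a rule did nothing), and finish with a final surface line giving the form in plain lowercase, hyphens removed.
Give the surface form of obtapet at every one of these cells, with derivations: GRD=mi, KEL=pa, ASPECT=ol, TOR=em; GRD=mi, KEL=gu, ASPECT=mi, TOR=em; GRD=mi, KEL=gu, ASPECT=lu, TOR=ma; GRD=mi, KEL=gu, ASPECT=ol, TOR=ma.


cell GRD=mi, KEL=pa, ASPECT=ol, TOR=em:
underlying: obtapet-fu-vif-u-i
1. 0 -> a / C _ C: inserts after position(s) 2, 7: obatapetafuvifui
2. o -> e, u -> i / F C0 _: fires at position(s) 15: obatapetafuvifii
3. p -> b, t -> d / V _ V: fires at position(s) 4, 6, 8: obadabedafuvifii
surface: obadabedafuvifii

cell GRD=mi, KEL=gu, ASPECT=mi, TOR=em:
underlying: obtapet-fu-ba-nur-i
1. 0 -> a / C _ C: inserts after position(s) 2, 7: obatapetafubanuri
2. o -> e, u -> i / F C0 _: no change
3. p -> b, t -> d / V _ V: fires at position(s) 4, 6, 8: obadabedafubanuri
surface: obadabedafubanuri

cell GRD=mi, KEL=gu, ASPECT=lu, TOR=ma:
underlying: obtapet-fu-ba-go-mi
1. 0 -> a / C _ C: inserts after position(s) 2, 7: obatapetafubagomi
2. o -> e, u -> i / F C0 _: no change
3. p -> b, t -> d / V _ V: fires at position(s) 4, 6, 8: obadabedafubagomi
surface: obadabedafubagomi

cell GRD=mi, KEL=gu, ASPECT=ol, TOR=ma:
underlying: obtapet-fu-ba-u-mi
1. 0 -> a / C _ C: inserts after position(s) 2, 7: obatapetafubaumi
2. o -> e, u -> i / F C0 _: no change
3. p -> b, t -> d / V _ V: fires at position(s) 4, 6, 8: obadabedafubaumi
surface: obadabedafubaumi


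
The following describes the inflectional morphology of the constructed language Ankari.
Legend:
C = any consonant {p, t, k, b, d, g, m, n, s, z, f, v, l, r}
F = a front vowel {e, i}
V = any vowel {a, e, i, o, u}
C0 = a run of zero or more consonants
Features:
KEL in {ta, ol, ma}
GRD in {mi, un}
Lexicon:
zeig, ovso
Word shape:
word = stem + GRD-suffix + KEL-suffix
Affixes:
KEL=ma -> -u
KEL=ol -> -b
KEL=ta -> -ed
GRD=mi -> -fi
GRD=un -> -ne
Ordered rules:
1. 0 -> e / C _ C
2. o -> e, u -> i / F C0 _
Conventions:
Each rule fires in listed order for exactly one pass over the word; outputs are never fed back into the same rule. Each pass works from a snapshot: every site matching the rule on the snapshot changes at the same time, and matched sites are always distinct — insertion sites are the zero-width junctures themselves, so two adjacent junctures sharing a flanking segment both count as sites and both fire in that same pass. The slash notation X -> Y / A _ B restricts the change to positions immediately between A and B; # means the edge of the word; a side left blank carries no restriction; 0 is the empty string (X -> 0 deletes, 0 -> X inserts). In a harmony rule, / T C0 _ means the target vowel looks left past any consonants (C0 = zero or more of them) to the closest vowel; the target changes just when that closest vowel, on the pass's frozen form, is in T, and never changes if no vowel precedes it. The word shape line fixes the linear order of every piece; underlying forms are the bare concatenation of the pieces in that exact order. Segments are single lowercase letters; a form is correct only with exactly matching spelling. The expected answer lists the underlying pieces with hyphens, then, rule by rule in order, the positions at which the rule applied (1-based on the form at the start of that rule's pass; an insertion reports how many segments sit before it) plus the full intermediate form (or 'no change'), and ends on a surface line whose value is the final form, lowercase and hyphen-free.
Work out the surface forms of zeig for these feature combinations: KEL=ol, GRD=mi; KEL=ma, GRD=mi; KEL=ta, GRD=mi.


cell KEL=ol, GRD=mi:
underlying: zeig-fi-b
1. 0 -> e / C _ C: inserts after position(s) 4: zeigefib
2. o -> e, u -> i / F C0 _: no change
surface: zeigefib

cell KEL=ma, GRD=mi:
underlying: zeig-fi-u
1. 0 -> e / C _ C: inserts after position(s) 4: zeigefiu
2. o -> e, u -> i / F C0 _: fires at position(s) 8: zeigefii
surface: zeigefii

cell KEL=ta, GRD=mi:
underlying: zeig-fi-ed
1. 0 -> e / C _ C: inserts after position(s) 4: zeigefied
2. o -> e, u -> i / F C0 _: no change
surface: zeigefied


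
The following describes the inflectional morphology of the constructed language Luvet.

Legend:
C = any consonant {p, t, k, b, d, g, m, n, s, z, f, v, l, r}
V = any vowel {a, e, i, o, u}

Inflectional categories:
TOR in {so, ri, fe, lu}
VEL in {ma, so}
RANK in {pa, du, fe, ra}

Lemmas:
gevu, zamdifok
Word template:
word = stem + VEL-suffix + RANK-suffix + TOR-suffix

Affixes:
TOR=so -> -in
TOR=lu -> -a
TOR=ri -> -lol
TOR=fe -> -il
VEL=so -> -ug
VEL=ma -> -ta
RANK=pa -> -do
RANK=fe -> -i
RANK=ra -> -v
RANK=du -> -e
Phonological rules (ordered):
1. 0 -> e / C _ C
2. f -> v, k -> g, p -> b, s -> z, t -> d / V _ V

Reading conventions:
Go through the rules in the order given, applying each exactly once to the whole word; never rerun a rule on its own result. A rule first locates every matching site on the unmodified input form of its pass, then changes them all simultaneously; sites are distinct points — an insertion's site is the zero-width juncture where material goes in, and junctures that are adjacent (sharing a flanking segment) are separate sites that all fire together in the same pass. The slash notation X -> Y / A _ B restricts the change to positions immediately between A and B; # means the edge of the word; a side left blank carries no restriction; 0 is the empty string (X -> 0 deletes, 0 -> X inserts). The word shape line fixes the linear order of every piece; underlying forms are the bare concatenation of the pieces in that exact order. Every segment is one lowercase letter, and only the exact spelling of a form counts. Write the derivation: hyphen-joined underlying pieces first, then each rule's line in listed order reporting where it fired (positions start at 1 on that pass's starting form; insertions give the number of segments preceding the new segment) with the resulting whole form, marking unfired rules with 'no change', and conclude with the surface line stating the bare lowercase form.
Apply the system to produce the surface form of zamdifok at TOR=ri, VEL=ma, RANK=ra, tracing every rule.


underlying: zamdifok-ta-v-lol
1. 0 -> e / C _ C: inserts after position(s) 3, 8, 11: zamedifoketavelol
2. f -> v, k -> g, p -> b, s -> z, t -> d / V _ V: fires at position(s) 7, 9, 11: zamedivogedavelol
surface: zamedivogedavelol


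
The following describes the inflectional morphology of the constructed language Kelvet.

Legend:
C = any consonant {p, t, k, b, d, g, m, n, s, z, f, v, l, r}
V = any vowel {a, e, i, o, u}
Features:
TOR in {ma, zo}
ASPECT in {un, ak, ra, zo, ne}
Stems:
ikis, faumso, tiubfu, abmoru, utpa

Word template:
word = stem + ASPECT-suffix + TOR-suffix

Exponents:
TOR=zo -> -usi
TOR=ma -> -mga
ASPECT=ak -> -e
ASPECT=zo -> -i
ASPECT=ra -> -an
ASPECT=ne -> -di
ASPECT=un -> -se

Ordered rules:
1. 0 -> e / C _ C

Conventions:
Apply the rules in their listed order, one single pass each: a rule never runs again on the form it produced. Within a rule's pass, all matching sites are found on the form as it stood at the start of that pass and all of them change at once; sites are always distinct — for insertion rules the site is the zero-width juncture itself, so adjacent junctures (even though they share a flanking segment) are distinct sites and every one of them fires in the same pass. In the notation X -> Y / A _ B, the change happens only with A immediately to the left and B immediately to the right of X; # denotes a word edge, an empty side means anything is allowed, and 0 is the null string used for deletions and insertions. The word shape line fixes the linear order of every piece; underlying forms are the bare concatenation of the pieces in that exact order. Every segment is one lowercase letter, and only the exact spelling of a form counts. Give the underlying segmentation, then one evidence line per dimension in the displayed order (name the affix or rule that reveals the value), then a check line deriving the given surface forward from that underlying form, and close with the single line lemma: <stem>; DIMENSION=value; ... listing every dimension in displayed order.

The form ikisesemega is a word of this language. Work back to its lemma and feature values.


underlying: ikis-se-mga
TOR=ma - signalled by the affix -mga
ASPECT=un - signalled by the affix -se
check: ikissemga -> ikisesemega
lemma: ikis; TOR=ma; ASPECT=un


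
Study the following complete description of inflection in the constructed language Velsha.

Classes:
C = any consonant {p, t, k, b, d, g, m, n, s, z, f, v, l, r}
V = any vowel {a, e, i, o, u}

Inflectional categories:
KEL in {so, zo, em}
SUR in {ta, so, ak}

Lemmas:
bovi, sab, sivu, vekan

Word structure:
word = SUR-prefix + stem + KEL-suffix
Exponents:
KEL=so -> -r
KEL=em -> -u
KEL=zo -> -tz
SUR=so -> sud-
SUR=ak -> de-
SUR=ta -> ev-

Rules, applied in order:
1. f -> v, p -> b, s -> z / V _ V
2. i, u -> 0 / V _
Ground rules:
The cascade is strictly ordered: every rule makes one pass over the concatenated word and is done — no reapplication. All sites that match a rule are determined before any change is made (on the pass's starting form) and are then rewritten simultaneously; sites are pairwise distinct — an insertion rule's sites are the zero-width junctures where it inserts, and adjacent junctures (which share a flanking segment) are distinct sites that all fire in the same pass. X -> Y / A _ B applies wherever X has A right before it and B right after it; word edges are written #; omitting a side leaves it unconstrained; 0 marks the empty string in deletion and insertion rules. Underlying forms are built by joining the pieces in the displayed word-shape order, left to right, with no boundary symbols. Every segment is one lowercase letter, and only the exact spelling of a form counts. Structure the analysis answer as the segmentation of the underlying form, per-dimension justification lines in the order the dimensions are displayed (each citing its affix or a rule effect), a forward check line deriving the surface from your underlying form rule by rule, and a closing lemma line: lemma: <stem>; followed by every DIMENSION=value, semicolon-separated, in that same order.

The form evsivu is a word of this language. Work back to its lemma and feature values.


underlying: ev-sivu-u
KEL=em - signalled by the affix -u
SUR=ta - signalled by the affix ev-
check: evsivuu -> evsivuu -> evsivu
lemma: sivu; KEL=em; SUR=ta


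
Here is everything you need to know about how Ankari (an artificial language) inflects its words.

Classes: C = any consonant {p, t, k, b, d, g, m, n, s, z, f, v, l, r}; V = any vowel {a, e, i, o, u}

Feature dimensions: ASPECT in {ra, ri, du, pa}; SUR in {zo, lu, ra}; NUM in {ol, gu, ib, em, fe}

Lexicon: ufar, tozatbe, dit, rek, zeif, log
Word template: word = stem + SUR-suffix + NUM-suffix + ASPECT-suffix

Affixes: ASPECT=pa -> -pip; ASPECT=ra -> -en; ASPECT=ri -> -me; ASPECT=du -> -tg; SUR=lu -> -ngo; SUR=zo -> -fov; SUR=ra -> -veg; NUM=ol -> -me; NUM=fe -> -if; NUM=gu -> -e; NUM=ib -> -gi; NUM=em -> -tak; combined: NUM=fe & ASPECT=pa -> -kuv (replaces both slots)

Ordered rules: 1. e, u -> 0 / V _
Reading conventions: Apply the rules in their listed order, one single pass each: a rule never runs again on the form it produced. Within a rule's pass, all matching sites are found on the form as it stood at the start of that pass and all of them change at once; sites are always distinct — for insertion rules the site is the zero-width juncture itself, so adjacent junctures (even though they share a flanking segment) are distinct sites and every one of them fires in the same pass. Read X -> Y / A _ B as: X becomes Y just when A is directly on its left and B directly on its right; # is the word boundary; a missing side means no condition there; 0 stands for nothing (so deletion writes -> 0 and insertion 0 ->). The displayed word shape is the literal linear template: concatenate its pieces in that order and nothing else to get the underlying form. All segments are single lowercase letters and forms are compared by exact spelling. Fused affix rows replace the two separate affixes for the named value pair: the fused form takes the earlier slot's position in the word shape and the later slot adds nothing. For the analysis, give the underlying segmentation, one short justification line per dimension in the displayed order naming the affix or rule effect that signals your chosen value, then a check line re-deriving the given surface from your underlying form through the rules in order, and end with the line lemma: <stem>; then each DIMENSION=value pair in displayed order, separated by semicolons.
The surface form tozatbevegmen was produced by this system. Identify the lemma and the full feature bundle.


underlying: tozatbe-veg-me-en
ASPECT=ra - signalled by the affix -en
SUR=ra - signalled by the affix -veg
NUM=ol - signalled by the affix -me
check: tozatbevegmeen -> tozatbevegmen
lemma: tozatbe; ASPECT=ra; SUR=ra; NUM=ol
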